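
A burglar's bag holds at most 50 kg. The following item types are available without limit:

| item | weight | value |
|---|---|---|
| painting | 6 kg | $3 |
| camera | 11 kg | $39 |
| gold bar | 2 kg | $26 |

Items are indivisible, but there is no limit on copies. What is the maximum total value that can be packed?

$650

Best value-per-unit is gold bar at 26/2, and filling with it alone uses weight 25×2=50. No mix of the others beats 25×26 = 650.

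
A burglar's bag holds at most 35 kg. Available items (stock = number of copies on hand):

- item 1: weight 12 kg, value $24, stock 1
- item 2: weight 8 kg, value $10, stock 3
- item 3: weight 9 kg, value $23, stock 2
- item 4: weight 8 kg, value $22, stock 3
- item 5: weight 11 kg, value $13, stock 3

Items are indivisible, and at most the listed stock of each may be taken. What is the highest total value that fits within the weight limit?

Best selections within weight 35 and stock limits:
- 2×item 3 + 2×item 4: weight 34, value 90
- 1×item 3 + 3×item 4: weight 33, value 89
Best: $90.

$90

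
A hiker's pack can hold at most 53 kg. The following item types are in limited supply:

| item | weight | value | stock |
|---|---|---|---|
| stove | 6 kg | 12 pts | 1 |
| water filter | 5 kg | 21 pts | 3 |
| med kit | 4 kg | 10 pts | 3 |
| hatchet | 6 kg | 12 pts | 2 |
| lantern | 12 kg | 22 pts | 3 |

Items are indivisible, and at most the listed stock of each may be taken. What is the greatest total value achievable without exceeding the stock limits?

Best selections within weight 53 and stock limits:
- 1×stove + 3×water filter + 2×med kit + 2×hatchet + 1×lantern: weight 53, value 141
- 3×water filter + 3×med kit + 2×hatchet + 1×lantern: weight 51, value 139
- 1×stove + 3×water filter + 3×med kit + 1×hatchet + 1×lantern: weight 51, value 139
Best: 141 pts.

141 pts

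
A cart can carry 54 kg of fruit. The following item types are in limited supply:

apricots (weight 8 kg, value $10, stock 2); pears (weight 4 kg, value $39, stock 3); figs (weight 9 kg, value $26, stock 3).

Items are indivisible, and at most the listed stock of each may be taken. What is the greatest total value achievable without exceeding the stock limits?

Top feasible selections:
- 1×apricots + 3×pears + 3×figs: weight 47, value 205
- 3×pears + 3×figs: weight 39, value 195
Best: $205.

$205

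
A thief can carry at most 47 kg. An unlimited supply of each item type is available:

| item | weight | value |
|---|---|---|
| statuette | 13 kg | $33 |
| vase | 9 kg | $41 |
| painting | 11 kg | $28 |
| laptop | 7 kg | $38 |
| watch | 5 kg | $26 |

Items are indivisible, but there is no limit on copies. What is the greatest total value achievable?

$254

Best value-per-unit is laptop at 38/7; filling with it alone gives 6×38 = 228.
Optimal mix: 6×laptop + 1×watch → weight 47, value 254.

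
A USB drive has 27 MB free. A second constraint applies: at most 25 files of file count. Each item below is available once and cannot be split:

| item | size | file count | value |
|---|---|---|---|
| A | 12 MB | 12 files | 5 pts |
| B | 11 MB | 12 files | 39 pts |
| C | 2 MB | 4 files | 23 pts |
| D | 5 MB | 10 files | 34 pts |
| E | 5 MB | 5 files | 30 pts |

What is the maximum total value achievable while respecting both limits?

92 pts

Feasible sets respecting both limits:
- B+C+E: size 18, file count 21, value 92
- C+D+E: size 12, file count 19, value 87
- B+D: size 16, file count 22, value 73
- B+E: size 16, file count 17, value 69
Best: 92 pts.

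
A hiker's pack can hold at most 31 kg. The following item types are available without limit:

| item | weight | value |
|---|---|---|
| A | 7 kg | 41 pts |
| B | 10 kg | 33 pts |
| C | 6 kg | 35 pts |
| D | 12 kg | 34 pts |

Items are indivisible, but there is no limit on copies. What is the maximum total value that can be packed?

181 pts

Best value-per-unit is A at 41/7; filling with it alone gives 4×41 = 164.
Optimal mix: 1×A + 4×C → weight 31, value 181.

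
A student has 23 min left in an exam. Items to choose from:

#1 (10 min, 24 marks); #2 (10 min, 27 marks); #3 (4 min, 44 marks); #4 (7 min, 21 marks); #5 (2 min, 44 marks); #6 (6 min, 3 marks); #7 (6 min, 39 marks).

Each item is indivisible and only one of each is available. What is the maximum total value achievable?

154 marks

This is a 0/1 knapsack; check combinations near the capacity.
- #2+#3+#5+#7: time 10+4+2+6=22, value 27+44+44+39=154
- #1+#3+#5+#7: time 10+4+2+6=22, value 24+44+44+39=151
- #3+#4+#5+#7: time 4+7+2+6=19, value 44+21+44+39=148
- #2+#3+#4+#5: time 10+4+7+2=23, value 27+44+21+44=136
- #1+#3+#4+#5: time 10+4+7+2=23, value 24+44+21+44=133
Best: 154 marks.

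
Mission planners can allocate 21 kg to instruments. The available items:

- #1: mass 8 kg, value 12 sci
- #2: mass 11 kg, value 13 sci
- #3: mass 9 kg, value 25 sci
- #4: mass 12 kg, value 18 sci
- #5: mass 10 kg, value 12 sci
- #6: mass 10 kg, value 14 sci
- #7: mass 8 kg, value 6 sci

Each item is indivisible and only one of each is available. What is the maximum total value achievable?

43 sci

This is a 0/1 knapsack; check combinations near the capacity.
- #3+#4: mass 9+12=21, value 25+18=43
- #3+#6: mass 9+10=19, value 25+14=39
- #2+#3: mass 11+9=20, value 13+25=38
- #1+#3: mass 8+9=17, value 12+25=37
- #3+#5: mass 9+10=19, value 25+12=37
Best: 43 sci.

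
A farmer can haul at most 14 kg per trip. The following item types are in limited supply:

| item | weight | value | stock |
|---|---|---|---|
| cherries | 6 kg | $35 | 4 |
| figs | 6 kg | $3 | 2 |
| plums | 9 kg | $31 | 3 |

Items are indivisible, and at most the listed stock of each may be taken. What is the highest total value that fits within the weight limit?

Top feasible selections:
- 2×cherries: weight 12, value 70
- 1×cherries + 1×figs: weight 12, value 38
- 1×cherries: weight 6, value 35
Best: $70.

$70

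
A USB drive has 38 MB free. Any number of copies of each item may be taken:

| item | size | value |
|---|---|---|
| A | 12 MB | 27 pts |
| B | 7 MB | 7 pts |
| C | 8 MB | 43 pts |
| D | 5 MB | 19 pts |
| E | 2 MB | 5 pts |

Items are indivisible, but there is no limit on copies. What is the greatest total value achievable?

191 pts

Best value-per-unit is C at 43/8; filling with it alone gives 4×43 = 172.
Optimal mix: 4×C + 1×D → size 37, value 191.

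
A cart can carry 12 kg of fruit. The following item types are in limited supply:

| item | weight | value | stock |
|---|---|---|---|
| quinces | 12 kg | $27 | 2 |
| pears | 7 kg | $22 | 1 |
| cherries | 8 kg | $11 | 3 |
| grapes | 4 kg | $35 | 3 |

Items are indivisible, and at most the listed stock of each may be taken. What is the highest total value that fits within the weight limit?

Best selections within weight 12 and stock limits:
- 3×grapes: weight 12, value 105
- 2×grapes: weight 8, value 70
Best: $105.

$105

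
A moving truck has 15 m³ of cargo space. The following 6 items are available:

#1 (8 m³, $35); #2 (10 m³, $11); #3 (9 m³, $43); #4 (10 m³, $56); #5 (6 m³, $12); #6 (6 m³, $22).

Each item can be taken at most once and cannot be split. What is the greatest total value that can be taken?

Check high-value combinations within 15 m³:
- #3+#6: volume 9+6=15, value 43+22=65
- #1+#6: volume 8+6=14, value 35+22=57
- #4: volume 10, value 56
- #3+#5: volume 9+6=15, value 43+12=55
- #1+#5: volume 8+6=14, value 35+12=47
Best: $65.

$65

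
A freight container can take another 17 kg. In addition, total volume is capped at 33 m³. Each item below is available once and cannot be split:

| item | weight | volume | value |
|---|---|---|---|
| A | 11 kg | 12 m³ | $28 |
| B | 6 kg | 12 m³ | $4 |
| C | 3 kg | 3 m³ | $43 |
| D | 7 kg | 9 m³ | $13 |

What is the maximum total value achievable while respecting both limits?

Feasible sets respecting both limits:
- A+C: weight 14, volume 15, value 71
- B+C+D: weight 16, volume 24, value 60
- C+D: weight 10, volume 12, value 56
Best: $71.

$71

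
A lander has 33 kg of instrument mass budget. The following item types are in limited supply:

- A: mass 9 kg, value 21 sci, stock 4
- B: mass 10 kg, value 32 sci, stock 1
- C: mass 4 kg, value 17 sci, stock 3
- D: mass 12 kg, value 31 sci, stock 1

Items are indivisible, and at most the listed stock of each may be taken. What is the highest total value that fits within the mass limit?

104 sci

Best selections within mass 33 and stock limits:
- 1×A + 1×B + 3×C: mass 31, value 104
- 1×A + 3×C + 1×D: mass 33, value 103
- 1×B + 2×C + 1×D: mass 30, value 97
Best: 104 sci.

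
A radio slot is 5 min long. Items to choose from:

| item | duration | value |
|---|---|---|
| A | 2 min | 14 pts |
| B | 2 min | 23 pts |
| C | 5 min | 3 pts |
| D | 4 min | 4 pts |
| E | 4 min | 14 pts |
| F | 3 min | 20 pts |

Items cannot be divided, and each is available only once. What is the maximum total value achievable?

43 pts

This is a 0/1 knapsack; check combinations near the capacity.
- B+F: duration 2+3=5, value 23+20=43
- A+B: duration 2+2=4, value 14+23=37
- A+F: duration 2+3=5, value 14+20=34
- B: duration 2, value 23
- F: duration 3, value 20
Best: 43 pts.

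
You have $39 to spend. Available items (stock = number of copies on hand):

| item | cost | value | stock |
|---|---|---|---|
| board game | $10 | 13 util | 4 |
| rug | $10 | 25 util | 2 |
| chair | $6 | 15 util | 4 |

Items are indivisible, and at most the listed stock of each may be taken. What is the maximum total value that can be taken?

Best selections within cost 39 and stock limits:
- 2×rug + 3×chair: cost 38, value 95
- 1×rug + 4×chair: cost 34, value 85
- 1×board game + 1×rug + 3×chair: cost 38, value 83
- 2×rug + 2×chair: cost 32, value 80
Best: 95 util.

95 util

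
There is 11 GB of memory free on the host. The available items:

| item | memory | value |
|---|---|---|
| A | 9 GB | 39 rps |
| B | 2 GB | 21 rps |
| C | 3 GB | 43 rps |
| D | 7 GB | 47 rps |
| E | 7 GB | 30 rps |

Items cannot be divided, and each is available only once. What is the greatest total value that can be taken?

90 rps

Check high-value combinations within 11 GB:
- C+D: memory 3+7=10, value 43+47=90
- C+E: memory 3+7=10, value 43+30=73
- B+D: memory 2+7=9, value 21+47=68
- B+C: memory 2+3=5, value 21+43=64
- A+B: memory 9+2=11, value 39+21=60
Best: 90 rps.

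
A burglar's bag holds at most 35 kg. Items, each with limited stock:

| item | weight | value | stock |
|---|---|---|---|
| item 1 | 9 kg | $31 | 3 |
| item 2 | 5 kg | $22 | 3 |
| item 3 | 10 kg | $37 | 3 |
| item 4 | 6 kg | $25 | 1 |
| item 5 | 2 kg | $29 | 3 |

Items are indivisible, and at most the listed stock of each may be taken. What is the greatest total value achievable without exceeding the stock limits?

$199

Best selections within weight 35 and stock limits:
- 1×item 1 + 2×item 2 + 1×item 3 + 3×item 5: weight 35, value 199
- 2×item 1 + 1×item 2 + 1×item 4 + 3×item 5: weight 35, value 196
- 2×item 2 + 1×item 3 + 1×item 4 + 3×item 5: weight 32, value 193
Best: $199.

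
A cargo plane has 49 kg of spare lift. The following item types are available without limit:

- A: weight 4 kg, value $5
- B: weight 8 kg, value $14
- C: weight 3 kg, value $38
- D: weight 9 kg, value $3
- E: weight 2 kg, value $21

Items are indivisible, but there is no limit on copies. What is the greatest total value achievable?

Best value-per-unit is C at 38/3; filling with it alone gives 16×38 = 608.
Optimal mix: 15×C + 2×E → weight 49, value 612.

$612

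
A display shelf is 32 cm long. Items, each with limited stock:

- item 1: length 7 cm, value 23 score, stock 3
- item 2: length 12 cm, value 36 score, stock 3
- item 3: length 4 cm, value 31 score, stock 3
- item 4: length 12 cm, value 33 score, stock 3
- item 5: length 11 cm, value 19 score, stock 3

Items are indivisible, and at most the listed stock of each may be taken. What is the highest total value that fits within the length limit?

Best selections within length 32 and stock limits:
- 1×item 1 + 1×item 2 + 3×item 3: length 31, value 152
- 1×item 1 + 3×item 3 + 1×item 4: length 31, value 149
- 2×item 1 + 3×item 3: length 26, value 139
Best: 152 score.

152 score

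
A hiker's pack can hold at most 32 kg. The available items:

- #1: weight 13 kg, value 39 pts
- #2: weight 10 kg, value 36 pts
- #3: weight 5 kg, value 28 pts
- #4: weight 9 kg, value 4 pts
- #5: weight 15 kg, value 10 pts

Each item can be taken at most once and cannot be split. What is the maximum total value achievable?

103 pts

Check high-value combinations within 32 kg:
- #1+#2+#3: weight 13+10+5=28, value 39+36+28=103
- #1+#2+#4: weight 13+10+9=32, value 39+36+4=79
- #1+#2: weight 13+10=23, value 39+36=75
Best: 103 pts.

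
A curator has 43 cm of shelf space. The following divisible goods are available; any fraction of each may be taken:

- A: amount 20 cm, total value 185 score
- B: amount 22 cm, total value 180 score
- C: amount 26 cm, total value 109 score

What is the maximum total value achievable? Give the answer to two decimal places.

Take in order of value per unit:
- A (185/20 per unit): all 20 → value 185, running total 185.00
- B (180/22 per unit): all 22 → value 180, running total 365.00
- C (109/26 per unit): 1 of 26 → value 1×109/26 = 4.1923, running total 369.19
Total 369.19.

369.19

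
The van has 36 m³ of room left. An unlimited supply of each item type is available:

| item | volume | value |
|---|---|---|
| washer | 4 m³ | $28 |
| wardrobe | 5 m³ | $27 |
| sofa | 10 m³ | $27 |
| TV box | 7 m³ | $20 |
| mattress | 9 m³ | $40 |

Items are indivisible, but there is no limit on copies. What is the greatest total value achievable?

$252

Best value-per-unit is washer at 28/4, and filling with it alone uses volume 9×4=36. No mix of the others beats 9×28 = 252.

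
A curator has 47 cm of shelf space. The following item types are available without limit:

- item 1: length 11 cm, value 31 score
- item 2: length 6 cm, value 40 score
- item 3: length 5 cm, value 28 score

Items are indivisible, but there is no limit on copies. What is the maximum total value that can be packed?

Best value-per-unit is item 2 at 40/6; filling with it alone gives 7×40 = 280.
Optimal mix: 7×item 2 + 1×item 3 → length 47, value 308.

308 score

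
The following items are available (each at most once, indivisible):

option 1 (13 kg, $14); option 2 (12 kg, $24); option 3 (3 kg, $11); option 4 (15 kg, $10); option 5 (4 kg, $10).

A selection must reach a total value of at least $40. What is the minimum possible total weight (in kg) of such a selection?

Subsets with value ≥ 40, sorted by total weight:
- option 2+option 3+option 5: weight 19, value 45
- option 1+option 2+option 3: weight 28, value 49
- option 1+option 2+option 5: weight 29, value 48
Minimum weight: 19 kg.

19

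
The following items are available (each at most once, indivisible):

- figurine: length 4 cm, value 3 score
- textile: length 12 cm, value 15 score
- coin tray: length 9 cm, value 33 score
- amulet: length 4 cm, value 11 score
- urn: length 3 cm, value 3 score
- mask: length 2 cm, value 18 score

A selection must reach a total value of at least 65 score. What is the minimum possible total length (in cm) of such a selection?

18

Subsets with value ≥ 65, sorted by total length:
- coin tray+amulet+urn+mask: length 18, value 65
- figurine+coin tray+amulet+mask: length 19, value 65
Minimum length: 18 cm.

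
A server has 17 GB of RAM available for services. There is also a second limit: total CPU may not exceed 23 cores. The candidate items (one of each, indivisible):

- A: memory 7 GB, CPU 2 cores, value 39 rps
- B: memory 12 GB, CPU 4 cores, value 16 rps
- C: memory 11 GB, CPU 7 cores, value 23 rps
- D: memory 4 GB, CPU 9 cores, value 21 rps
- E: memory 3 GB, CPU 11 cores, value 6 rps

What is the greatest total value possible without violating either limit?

Feasible sets respecting both limits:
- A+D+E: memory 14, CPU 22, value 66
- A+D: memory 11, CPU 11, value 60
- A+E: memory 10, CPU 13, value 45
- C+D: memory 15, CPU 16, value 44
Best: 66 rps.

66 rps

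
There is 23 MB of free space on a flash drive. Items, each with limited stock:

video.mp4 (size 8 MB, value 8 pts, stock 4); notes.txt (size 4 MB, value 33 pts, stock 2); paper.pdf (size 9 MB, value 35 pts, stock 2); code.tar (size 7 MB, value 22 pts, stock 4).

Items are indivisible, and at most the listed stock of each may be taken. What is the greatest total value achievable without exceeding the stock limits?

110 pts

Best selections within size 23 and stock limits:
- 2×notes.txt + 2×code.tar: size 22, value 110
- 1×notes.txt + 2×paper.pdf: size 22, value 103
Best: 110 pts.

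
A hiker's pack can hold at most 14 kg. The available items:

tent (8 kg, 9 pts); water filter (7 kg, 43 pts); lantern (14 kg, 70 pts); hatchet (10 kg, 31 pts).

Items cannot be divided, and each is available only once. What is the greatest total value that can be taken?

70 pts

This is a 0/1 knapsack; check combinations near the capacity.
- lantern: weight 14, value 70
- water filter: weight 7, value 43
- hatchet: weight 10, value 31
Best: 70 pts.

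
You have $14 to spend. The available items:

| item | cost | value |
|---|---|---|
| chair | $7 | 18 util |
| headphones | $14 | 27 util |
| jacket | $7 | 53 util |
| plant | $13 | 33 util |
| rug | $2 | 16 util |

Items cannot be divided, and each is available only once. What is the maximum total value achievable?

71 util

Check high-value combinations within $14:
- chair+jacket: cost 7+7=14, value 18+53=71
- jacket+rug: cost 7+2=9, value 53+16=69
- jacket: cost 7, value 53
Best: 71 util.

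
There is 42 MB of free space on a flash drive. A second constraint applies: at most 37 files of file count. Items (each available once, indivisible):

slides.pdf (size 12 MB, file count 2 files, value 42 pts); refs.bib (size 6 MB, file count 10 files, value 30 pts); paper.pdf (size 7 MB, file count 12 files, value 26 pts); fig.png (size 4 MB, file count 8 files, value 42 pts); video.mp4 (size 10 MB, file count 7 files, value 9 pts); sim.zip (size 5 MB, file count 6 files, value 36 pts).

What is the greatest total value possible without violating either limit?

Feasible sets respecting both limits:
- slides.pdf+refs.bib+fig.png+video.mp4+sim.zip: size 37, file count 33, value 159
- slides.pdf+paper.pdf+fig.png+video.mp4+sim.zip: size 38, file count 35, value 155
- slides.pdf+refs.bib+fig.png+sim.zip: size 27, file count 26, value 150
Best: 159 pts.

159 pts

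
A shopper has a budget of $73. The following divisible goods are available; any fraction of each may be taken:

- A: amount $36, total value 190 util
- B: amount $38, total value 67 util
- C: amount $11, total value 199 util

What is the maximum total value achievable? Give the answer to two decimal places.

434.84

Take in order of value per unit:
- C (199/11 per unit): all 11 → value 199, running total 199.00
- A (190/36 per unit): all 36 → value 190, running total 389.00
- B (67/38 per unit): 26 of 38 → value 26×67/38 = 45.8421, running total 434.84
Total 434.84.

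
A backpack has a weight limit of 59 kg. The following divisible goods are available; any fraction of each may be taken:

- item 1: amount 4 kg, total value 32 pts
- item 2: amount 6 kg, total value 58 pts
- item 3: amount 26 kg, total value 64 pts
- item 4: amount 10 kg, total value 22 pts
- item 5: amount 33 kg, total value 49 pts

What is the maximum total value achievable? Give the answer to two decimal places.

195.30

Take in order of value per unit:
- item 2 (58/6 per unit): all 6 → value 58, running total 58.00
- item 1 (32/4 per unit): all 4 → value 32, running total 90.00
- item 3 (64/26 per unit): all 26 → value 64, running total 154.00
- item 4 (22/10 per unit): all 10 → value 22, running total 176.00
- item 5 (49/33 per unit): 13 of 33 → value 13×49/33 = 19.3030, running total 195.30
Total 195.30.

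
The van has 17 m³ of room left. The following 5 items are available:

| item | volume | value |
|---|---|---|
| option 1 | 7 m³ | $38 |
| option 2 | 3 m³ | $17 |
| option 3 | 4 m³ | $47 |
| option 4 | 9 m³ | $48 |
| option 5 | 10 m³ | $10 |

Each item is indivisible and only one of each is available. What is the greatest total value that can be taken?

$112

Check high-value combinations within 17 m³:
- option 2+option 3+option 4: volume 3+4+9=16, value 17+47+48=112
- option 1+option 2+option 3: volume 7+3+4=14, value 38+17+47=102
- option 3+option 4: volume 4+9=13, value 47+48=95
- option 1+option 4: volume 7+9=16, value 38+48=86
- option 1+option 3: volume 7+4=11, value 38+47=85
Best: $112.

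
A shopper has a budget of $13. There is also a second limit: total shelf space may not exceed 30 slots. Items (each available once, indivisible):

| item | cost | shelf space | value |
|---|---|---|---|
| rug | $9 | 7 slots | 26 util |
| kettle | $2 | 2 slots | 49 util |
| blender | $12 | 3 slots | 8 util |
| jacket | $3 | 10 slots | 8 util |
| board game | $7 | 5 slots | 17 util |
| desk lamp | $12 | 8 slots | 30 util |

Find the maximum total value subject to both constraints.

75 util

Feasible sets respecting both limits:
- rug+kettle: cost 11, shelf space 9, value 75
- kettle+jacket+board game: cost 12, shelf space 17, value 74
- kettle+board game: cost 9, shelf space 7, value 66
- kettle+jacket: cost 5, shelf space 12, value 57
Best: 75 util.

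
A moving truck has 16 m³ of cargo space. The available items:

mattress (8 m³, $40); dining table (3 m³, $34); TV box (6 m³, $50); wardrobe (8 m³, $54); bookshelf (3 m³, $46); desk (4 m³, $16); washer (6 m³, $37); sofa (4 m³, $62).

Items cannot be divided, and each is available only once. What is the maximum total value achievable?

$192

This is a 0/1 knapsack; check combinations near the capacity.
- dining table+TV box+bookshelf+sofa: volume 3+6+3+4=16, value 34+50+46+62=192
- dining table+bookshelf+washer+sofa: volume 3+3+6+4=16, value 34+46+37+62=179
- wardrobe+bookshelf+sofa: volume 8+3+4=15, value 54+46+62=162
- TV box+bookshelf+sofa: volume 6+3+4=13, value 50+46+62=158
- dining table+bookshelf+desk+sofa: volume 3+3+4+4=14, value 34+46+16+62=158
Best: $192.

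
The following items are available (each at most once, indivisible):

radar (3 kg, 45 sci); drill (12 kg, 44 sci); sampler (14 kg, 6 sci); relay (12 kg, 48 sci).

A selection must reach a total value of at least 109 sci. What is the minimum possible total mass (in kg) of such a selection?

Subsets with value ≥ 109, sorted by total mass:
- radar+drill+relay: mass 27, value 137
- radar+drill+sampler+relay: mass 41, value 143
Minimum mass: 27 kg.

27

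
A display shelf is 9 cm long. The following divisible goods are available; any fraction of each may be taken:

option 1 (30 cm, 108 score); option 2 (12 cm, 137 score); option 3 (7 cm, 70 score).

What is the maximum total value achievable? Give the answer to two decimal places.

Take in order of value per unit:
- option 2 (137/12 per unit): 9 of 12 → value 9×137/12 = 102.7500, running total 102.75
Total 102.75.

102.75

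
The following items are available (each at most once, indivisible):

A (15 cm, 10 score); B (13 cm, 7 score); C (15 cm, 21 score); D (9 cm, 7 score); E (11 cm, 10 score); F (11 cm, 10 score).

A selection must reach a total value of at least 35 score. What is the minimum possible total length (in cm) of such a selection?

Subsets with value ≥ 35, sorted by total length:
- C+D+E: length 35, value 38
- C+D+F: length 35, value 38
- C+E+F: length 37, value 41
Minimum length: 35 cm.

35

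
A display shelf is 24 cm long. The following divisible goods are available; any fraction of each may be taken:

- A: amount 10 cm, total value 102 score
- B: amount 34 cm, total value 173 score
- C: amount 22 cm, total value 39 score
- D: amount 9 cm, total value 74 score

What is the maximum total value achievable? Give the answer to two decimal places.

Take in order of value per unit:
- A (102/10 per unit): all 10 → value 102, running total 102.00
- D (74/9 per unit): all 9 → value 74, running total 176.00
- B (173/34 per unit): 5 of 34 → value 5×173/34 = 25.4412, running total 201.44
Total 201.44.

201.44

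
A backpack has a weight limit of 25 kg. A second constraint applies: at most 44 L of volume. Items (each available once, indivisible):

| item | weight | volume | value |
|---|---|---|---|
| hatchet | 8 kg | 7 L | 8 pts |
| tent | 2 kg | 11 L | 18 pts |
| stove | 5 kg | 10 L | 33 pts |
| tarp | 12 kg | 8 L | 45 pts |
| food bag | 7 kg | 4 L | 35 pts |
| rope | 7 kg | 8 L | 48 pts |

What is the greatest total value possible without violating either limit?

134 pts

Feasible sets respecting both limits:
- tent+stove+food bag+rope: weight 21, volume 33, value 134
- stove+tarp+rope: weight 24, volume 26, value 126
- stove+food bag+rope: weight 19, volume 22, value 116
- stove+tarp+food bag: weight 24, volume 22, value 113
Best: 134 pts.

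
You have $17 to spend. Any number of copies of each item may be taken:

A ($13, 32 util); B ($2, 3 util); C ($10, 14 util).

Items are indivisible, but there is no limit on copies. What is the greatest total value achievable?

Best value-per-unit is A at 32/13; filling with it alone gives 1×32 = 32.
Optimal mix: 1×A + 2×B → cost 17, value 38.

38 util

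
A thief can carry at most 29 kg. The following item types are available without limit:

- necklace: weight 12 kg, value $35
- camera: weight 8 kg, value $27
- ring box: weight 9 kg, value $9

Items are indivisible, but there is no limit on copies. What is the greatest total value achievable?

Best value-per-unit is camera at 27/8; filling with it alone gives 3×27 = 81.
Optimal mix: 1×necklace + 2×camera → weight 28, value 89.

$89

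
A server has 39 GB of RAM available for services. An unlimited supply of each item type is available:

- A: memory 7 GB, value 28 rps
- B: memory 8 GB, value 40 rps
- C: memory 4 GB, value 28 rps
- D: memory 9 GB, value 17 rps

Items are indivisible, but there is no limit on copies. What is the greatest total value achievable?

252 rps

Best value-per-unit is C at 28/4; filling with it alone gives 9×28 = 252.
Optimal mix: 1×A + 8×C → memory 39, value 252.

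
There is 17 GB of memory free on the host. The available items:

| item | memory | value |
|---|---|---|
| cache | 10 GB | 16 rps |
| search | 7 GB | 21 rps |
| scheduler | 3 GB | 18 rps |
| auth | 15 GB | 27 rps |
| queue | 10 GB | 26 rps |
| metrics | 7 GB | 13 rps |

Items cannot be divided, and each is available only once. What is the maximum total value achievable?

52 rps

Check high-value combinations within 17 GB:
- search+scheduler+metrics: memory 7+3+7=17, value 21+18+13=52
- search+queue: memory 7+10=17, value 21+26=47
- scheduler+queue: memory 3+10=13, value 18+26=44
- search+scheduler: memory 7+3=10, value 21+18=39
- queue+metrics: memory 10+7=17, value 26+13=39
Best: 52 rps.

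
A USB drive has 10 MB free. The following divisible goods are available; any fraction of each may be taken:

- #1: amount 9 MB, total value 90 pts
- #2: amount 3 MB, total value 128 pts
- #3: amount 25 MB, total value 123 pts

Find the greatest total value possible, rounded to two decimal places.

Take in order of value per unit:
- #2 (128/3 per unit): all 3 → value 128, running total 128.00
- #1 (90/9 per unit): 7 of 9 → value 7×90/9 = 70.0000, running total 198.00
Total 198.00.

198.00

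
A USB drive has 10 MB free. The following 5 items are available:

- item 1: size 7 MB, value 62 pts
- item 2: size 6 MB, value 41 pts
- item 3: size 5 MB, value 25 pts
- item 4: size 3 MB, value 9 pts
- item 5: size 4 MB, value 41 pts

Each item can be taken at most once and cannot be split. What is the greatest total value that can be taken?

82 pts

Check high-value combinations within 10 MB:
- item 2+item 5: size 6+4=10, value 41+41=82
- item 1+item 4: size 7+3=10, value 62+9=71
- item 3+item 5: size 5+4=9, value 25+41=66
- item 1: size 7, value 62
- item 4+item 5: size 3+4=7, value 9+41=50
Best: 82 pts.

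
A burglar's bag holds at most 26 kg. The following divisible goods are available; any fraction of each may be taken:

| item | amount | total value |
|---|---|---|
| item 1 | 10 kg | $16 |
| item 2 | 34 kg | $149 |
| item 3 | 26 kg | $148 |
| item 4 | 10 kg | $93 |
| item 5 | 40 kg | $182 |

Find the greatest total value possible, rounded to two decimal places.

Take in order of value per unit:
- item 4 (93/10 per unit): all 10 → value 93, running total 93.00
- item 3 (148/26 per unit): 16 of 26 → value 16×148/26 = 91.0769, running total 184.08
Total 184.08.

184.08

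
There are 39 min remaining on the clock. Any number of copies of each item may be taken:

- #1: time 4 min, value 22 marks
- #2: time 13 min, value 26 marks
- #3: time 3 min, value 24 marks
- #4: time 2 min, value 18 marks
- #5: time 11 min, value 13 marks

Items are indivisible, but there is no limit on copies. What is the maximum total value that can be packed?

348 marks

Best value-per-unit is #4 at 18/2; filling with it alone gives 19×18 = 342.
Optimal mix: 1×#3 + 18×#4 → time 39, value 348.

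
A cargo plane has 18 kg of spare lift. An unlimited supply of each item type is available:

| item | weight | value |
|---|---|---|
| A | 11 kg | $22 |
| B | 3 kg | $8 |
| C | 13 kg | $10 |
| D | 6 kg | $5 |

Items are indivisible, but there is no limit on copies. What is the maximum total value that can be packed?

Best value-per-unit is B at 8/3, and filling with it alone uses weight 6×3=18. No mix of the others beats 6×8 = 48.

$48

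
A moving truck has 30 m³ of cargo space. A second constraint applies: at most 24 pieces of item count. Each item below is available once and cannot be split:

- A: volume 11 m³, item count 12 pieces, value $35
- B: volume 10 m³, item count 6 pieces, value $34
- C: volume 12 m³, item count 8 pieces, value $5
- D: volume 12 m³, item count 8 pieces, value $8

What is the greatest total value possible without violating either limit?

Feasible sets respecting both limits:
- A+B: volume 21, item count 18, value 69
- A+D: volume 23, item count 20, value 43
- B+D: volume 22, item count 14, value 42
- A+C: volume 23, item count 20, value 40
Best: $69.

$69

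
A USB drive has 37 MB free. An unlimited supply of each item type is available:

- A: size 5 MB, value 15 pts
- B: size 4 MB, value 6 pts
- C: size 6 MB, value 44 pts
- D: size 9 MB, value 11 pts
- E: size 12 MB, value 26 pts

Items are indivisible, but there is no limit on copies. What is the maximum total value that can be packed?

264 pts

Best value-per-unit is C at 44/6, and filling with it alone uses size 6×6=36. No mix of the others beats 6×44 = 264.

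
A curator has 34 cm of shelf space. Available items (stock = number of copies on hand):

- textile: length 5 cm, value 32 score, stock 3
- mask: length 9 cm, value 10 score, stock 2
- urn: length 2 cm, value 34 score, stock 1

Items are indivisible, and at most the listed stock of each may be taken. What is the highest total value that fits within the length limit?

140 score

Best selections within length 34 and stock limits:
- 3×textile + 1×mask + 1×urn: length 26, value 140
- 3×textile + 1×urn: length 17, value 130
- 2×textile + 2×mask + 1×urn: length 30, value 118
- 3×textile + 2×mask: length 33, value 116
Best: 140 score.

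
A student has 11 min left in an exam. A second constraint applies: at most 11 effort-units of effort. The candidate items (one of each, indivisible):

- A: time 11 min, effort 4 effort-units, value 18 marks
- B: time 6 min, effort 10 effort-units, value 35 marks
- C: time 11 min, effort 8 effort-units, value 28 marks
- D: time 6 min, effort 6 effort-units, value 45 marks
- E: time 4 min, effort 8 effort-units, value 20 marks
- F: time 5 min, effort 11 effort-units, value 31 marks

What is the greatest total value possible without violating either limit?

45 marks

Feasible sets respecting both limits:
- D: time 6, effort 6, value 45
- B: time 6, effort 10, value 35
- F: time 5, effort 11, value 31
- C: time 11, effort 8, value 28
Best: 45 marks.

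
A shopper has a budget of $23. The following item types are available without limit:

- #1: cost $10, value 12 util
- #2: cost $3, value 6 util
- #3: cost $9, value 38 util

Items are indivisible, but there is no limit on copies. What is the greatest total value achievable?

Best value-per-unit is #3 at 38/9; filling with it alone gives 2×38 = 76.
Optimal mix: 1×#2 + 2×#3 → cost 21, value 82.

82 util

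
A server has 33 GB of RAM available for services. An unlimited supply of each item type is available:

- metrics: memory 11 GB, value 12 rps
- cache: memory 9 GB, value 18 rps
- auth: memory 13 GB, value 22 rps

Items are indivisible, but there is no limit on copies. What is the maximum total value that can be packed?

58 rps

Best value-per-unit is cache at 18/9; filling with it alone gives 3×18 = 54.
Optimal mix: 2×cache + 1×auth → memory 31, value 58.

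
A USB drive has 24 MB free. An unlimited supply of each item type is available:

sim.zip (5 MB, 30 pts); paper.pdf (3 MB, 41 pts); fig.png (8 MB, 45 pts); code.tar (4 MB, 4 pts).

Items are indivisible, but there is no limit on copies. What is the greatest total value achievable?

Best value-per-unit is paper.pdf at 41/3, and filling with it alone uses size 8×3=24. No mix of the others beats 8×41 = 328.

328 pts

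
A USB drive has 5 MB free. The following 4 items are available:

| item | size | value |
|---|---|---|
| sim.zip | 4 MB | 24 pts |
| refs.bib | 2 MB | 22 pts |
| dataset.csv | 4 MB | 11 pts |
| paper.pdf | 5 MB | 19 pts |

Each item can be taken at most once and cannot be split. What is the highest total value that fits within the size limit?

24 pts

Check high-value combinations within 5 MB:
- sim.zip: size 4, value 24
- refs.bib: size 2, value 22
- paper.pdf: size 5, value 19
- dataset.csv: size 4, value 11
Best: 24 pts.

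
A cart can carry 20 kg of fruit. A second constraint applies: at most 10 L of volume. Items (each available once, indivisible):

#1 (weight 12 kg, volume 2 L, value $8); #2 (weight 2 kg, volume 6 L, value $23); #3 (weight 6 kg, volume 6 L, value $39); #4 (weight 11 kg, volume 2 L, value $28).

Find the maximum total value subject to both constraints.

$67

Feasible sets respecting both limits:
- #3+#4: weight 17, volume 8, value 67
- #2+#4: weight 13, volume 8, value 51
- #1+#3: weight 18, volume 8, value 47
- #3: weight 6, volume 6, value 39
Best: $67.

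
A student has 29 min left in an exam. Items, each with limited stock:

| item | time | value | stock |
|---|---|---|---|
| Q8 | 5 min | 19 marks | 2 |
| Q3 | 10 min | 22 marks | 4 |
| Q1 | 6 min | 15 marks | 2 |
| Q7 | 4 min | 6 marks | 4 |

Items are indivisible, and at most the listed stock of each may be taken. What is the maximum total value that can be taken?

Best selections within time 29 and stock limits:
- 2×Q8 + 1×Q3 + 1×Q1: time 26, value 75
- 2×Q8 + 2×Q1 + 1×Q7: time 26, value 74
- 2×Q8 + 1×Q3 + 2×Q7: time 28, value 72
- 1×Q8 + 1×Q3 + 2×Q1: time 27, value 71
Best: 75 marks.

75 marks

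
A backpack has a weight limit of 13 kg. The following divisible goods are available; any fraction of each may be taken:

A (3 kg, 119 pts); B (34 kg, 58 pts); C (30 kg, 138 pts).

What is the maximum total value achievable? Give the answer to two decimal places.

165.00

Take in order of value per unit:
- A (119/3 per unit): all 3 → value 119, running total 119.00
- C (138/30 per unit): 10 of 30 → value 10×138/30 = 46.0000, running total 165.00
Total 165.00.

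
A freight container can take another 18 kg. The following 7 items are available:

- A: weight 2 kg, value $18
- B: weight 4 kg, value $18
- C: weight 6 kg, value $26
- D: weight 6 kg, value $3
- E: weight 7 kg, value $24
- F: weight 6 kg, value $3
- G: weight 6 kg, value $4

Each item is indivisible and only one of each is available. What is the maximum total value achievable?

$68

Check high-value combinations within 18 kg:
- A+C+E: weight 2+6+7=15, value 18+26+24=68
- B+C+E: weight 4+6+7=17, value 18+26+24=68
- A+B+C+G: weight 2+4+6+6=18, value 18+18+26+4=66
Best: $68.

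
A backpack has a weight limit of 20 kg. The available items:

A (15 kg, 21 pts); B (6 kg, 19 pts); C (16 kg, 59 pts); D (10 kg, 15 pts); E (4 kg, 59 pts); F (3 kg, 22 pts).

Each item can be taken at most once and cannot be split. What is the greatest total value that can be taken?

Check high-value combinations within 20 kg:
- C+E: weight 16+4=20, value 59+59=118
- B+E+F: weight 6+4+3=13, value 19+59+22=100
- D+E+F: weight 10+4+3=17, value 15+59+22=96
- B+D+E: weight 6+10+4=20, value 19+15+59=93
- E+F: weight 4+3=7, value 59+22=81
Best: 118 pts.

118 pts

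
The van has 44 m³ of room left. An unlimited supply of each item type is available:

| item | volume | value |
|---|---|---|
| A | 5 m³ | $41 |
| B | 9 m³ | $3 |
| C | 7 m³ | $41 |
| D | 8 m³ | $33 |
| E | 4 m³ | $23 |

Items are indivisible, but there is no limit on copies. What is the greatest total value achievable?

$351

Best value-per-unit is A at 41/5; filling with it alone gives 8×41 = 328.
Optimal mix: 8×A + 1×E → volume 44, value 351.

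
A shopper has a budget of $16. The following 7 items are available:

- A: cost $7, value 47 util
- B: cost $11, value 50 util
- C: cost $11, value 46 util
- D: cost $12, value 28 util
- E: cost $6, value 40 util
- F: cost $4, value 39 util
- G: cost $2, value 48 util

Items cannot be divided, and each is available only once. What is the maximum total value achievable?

135 util

Check high-value combinations within $16:
- A+E+G: cost 7+6+2=15, value 47+40+48=135
- A+F+G: cost 7+4+2=13, value 47+39+48=134
- E+F+G: cost 6+4+2=12, value 40+39+48=127
- B+G: cost 11+2=13, value 50+48=98
Best: 135 util.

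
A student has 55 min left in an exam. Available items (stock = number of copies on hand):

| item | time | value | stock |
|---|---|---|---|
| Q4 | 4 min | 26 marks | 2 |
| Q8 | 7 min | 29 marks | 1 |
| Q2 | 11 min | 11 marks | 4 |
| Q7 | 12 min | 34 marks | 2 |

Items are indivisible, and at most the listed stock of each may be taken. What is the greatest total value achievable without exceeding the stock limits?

Best selections within time 55 and stock limits:
- 2×Q4 + 1×Q8 + 1×Q2 + 2×Q7: time 50, value 160
- 2×Q4 + 1×Q8 + 2×Q7: time 39, value 149
- 2×Q4 + 2×Q2 + 2×Q7: time 54, value 142
Best: 160 marks.

160 marks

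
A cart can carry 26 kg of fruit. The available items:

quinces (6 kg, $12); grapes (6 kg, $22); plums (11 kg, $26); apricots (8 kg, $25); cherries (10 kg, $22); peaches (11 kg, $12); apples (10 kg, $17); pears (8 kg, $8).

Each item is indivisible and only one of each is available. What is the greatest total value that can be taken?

$73

Check high-value combinations within 26 kg:
- grapes+plums+apricots: weight 6+11+8=25, value 22+26+25=73
- grapes+apricots+cherries: weight 6+8+10=24, value 22+25+22=69
- grapes+apricots+apples: weight 6+8+10=24, value 22+25+17=64
- quinces+plums+apricots: weight 6+11+8=25, value 12+26+25=63
Best: $73.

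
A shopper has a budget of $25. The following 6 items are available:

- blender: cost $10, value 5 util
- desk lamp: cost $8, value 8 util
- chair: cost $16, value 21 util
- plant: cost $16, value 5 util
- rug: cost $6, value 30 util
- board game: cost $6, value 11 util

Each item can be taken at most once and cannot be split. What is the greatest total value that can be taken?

Check high-value combinations within $25:
- chair+rug: cost 16+6=22, value 21+30=51
- desk lamp+rug+board game: cost 8+6+6=20, value 8+30+11=49
- blender+rug+board game: cost 10+6+6=22, value 5+30+11=46
- blender+desk lamp+rug: cost 10+8+6=24, value 5+8+30=43
- rug+board game: cost 6+6=12, value 30+11=41
Best: 51 util.

51 util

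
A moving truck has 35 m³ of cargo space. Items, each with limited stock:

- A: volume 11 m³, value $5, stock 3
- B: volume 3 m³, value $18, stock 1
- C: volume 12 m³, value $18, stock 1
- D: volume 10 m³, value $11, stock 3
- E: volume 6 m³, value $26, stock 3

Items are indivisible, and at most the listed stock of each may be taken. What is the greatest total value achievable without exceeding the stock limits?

$114

Top feasible selections:
- 1×B + 1×C + 3×E: volume 33, value 114
- 1×B + 1×D + 3×E: volume 31, value 107
Best: $114.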